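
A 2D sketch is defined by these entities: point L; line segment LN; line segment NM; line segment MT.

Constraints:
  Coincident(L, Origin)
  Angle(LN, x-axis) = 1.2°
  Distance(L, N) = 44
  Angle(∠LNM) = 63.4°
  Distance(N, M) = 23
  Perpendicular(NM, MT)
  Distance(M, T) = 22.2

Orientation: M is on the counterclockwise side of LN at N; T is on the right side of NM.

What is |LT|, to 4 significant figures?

61.63

L is at the origin; LN runs at 1.2° with length 44.0, so N = 44.0·(cos 1.2°, sin 1.2°) = (43.99, 0.9215). ∠LNM = 63.4°, so NM runs at 1.2° + (180° − 63.4°) = 117.8° from the x-axis; with |NM| = 23.0, M = N + 23.0·(cos 117.8°, sin 117.8°) = (33.26, 21.27). NM ⟂ MT; with |MT| = 22.2 on the right of NM, T = M + 22.2·(0.8846, 0.4664) = (52.90, 31.62). Then |LT| = |T − L| = 61.63.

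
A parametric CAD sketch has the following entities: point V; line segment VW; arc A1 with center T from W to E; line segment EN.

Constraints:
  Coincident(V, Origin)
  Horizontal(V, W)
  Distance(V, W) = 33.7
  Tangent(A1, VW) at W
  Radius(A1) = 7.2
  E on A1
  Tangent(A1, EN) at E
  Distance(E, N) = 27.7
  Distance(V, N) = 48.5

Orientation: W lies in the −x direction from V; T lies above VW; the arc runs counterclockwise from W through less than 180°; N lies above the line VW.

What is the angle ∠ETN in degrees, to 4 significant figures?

75.43°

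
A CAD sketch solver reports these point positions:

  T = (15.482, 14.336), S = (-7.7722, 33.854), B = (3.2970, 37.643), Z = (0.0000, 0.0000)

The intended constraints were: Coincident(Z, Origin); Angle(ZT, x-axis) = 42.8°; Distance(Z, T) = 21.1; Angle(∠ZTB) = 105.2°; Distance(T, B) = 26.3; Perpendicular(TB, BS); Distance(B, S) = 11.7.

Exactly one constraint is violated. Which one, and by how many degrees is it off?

Perpendicular(TB, BS) — off by 8.70°.

Z = (0.00, 0.00) ✓; ZT at 42.80° ✓; |ZT| = 21.10 ✓; ∠ZTB = 105.2° ✓; |TB| = 26.30 ✓; ∠(TB, BS) = 81.30° ✗; |BS| = 11.70 ✓.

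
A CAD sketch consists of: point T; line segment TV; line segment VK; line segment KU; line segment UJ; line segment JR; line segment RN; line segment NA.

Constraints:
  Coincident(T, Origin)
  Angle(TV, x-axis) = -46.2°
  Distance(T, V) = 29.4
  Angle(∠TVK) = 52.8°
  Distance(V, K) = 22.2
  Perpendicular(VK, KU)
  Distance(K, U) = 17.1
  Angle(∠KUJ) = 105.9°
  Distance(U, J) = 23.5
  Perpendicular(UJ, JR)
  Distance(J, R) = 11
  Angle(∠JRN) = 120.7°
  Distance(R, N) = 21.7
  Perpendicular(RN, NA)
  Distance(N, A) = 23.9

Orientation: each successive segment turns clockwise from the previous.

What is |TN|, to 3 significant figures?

27.0

UJ ⟂ JR, so JR runs at -67.5°; with |JR| = 11.0, R = (22.3, -7.95). ∠JRN = 120.7° gives RN at -127° from the x-axis; with |RN| = 21.7, N = (9.25, -25.3). Then |TN| = |N − T| = 27.0.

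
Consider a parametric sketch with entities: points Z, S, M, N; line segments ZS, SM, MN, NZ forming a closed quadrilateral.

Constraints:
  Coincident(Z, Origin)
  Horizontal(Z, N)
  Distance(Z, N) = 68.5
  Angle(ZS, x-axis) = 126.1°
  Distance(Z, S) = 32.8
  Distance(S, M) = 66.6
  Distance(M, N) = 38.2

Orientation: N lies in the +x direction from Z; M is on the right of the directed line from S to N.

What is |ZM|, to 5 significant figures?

36.189

Checks: |SM| = 66.60 ✓; |MN| = 38.20 ✓.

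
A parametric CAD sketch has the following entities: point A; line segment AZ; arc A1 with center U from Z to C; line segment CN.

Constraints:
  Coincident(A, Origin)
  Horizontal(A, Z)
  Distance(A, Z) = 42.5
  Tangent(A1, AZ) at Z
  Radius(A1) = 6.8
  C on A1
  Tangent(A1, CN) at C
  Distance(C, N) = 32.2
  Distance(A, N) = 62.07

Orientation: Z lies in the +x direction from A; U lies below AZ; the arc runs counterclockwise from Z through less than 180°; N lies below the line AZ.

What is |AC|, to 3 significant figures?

37.4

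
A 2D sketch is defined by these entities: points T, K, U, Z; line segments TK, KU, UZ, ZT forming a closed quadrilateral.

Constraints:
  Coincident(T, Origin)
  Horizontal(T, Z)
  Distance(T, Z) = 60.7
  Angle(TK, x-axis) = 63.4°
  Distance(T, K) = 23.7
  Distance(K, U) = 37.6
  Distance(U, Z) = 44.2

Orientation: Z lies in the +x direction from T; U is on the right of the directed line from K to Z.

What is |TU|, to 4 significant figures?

24.67

T is at the origin; T and Z share the same y with |TZ| = 60.7 and Z in +x, so Z = (60.7, 0). TK runs at 63.4° with |TK| = 23.7, so K = (10.61, 21.19). U is determined by |KU| = 37.6 and |UZ| = 44.2 together: it lies at the intersection of circle(K, 37.6) and circle(Z, 44.2). With |KZ| = 54.39, the foot of the radical line on KZ is 22.23 from K and the perpendicular offset is √(37.6² − 22.23²) = 30.32. Taking the right-of-KZ solution: U = (19.27, -15.40).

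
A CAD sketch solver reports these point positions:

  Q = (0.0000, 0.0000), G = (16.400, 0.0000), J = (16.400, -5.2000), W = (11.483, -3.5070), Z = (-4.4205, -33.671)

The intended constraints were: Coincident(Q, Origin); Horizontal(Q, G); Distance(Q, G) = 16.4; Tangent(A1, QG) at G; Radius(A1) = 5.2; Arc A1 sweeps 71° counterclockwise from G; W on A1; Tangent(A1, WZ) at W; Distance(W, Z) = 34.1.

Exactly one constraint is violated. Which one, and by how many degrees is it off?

Tangent(A1, WZ) at W — off by 8.80°.

Q = (0.00, 0.00) ✓; Q.y = 0.00, G.y = 0.00 ✓; |QG| = 16.40 ✓; ∠(JG, GQ) = 90.00° ✓; |JG| = 5.200 ✓; bearing(J→W) − bearing(J→G) = 71.00° ✓; |JW| = 5.200 ✓; ∠(JW, WZ) = 98.80° ✗; |WZ| = 34.10 ✓.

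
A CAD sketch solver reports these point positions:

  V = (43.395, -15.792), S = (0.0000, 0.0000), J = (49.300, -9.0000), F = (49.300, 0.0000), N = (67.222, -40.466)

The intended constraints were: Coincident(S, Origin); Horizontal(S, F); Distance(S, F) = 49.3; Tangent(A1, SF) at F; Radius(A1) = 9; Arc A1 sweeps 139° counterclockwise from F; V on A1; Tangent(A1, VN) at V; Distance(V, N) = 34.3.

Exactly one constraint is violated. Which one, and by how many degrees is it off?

Tangent(A1, VN) at V — off by 5.00°.

S = (0.00, 0.00) ✓; S.y = 0.00, F.y = 0.00 ✓; |SF| = 49.30 ✓; ∠(JF, FS) = 90.00° ✓; |JF| = 9.000 ✓; bearing(J→V) − bearing(J→F) = 139.0° ✓; |JV| = 9.000 ✓; ∠(JV, VN) = 95.00° ✗; |VN| = 34.30 ✓.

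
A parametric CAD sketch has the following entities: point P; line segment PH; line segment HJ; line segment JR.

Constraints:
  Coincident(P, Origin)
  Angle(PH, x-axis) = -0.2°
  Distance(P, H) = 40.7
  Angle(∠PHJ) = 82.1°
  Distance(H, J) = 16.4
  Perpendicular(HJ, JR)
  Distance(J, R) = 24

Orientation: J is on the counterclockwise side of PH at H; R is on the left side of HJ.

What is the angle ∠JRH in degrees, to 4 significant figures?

34.35°

P is at the origin; PH runs at -0.2° with length 40.7, so H = 40.7·(cos -0.2°, sin -0.2°) = (40.70, -0.1421). ∠PHJ = 82.1°, so HJ runs at -0.2° + (180° − 82.1°) = 97.70° from the x-axis; with |HJ| = 16.4, J = H + 16.4·(cos 97.70°, sin 97.70°) = (38.50, 16.11). HJ is perpendicular to JR; with |JR| = 24.0 on the left of HJ, R = J + 24.0·(-0.9910, -0.1340) = (14.72, 12.89). Then cos ∠JRH = RJ·RH / (|RJ||RH|), giving 34.35°.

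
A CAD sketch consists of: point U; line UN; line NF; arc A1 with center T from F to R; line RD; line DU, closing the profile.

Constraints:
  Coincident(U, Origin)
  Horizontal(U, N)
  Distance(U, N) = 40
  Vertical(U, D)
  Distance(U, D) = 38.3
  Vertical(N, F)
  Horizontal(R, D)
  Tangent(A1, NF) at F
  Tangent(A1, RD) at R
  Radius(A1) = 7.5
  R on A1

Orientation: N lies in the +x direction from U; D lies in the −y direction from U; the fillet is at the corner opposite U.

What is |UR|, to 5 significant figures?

50.231

U is at the origin; UN is horizontal with |UN| = 40.0 and N on the +x side, so N = (40.000, 0.0000). UD is vertical with |UD| = 38.3 and D on the −y side, so D = (0.0000, -38.300). The virtual corner opposite U is at (40.000, -38.300). The tangent condition forces TF to be normal to NF and tangency of A1 to RD means the radius TR is perpendicular to RD, with radius 7.5, so the center T sits 7.5 in from both sides at T = (32.500, -30.800). That places the tangent points at F = (40.000, -30.800) on NF and R = (32.500, -38.300) on RD. Then |UR| = |R − U| = 50.231.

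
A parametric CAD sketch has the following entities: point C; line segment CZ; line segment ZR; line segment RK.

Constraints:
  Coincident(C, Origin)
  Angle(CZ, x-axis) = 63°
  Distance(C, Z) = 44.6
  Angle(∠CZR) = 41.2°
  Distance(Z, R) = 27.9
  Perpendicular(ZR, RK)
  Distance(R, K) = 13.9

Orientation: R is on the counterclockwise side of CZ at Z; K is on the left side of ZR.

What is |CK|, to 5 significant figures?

16.479

C is at the origin; CZ runs at 63.0° with length 44.6, so Z = 44.6·(cos 63.0°, sin 63.0°) = (20.248, 39.739). ∠CZR = 41.2°, so ZR runs at 63.0° + (180° − 41.2°) = 201.80° from the x-axis; with |ZR| = 27.9, R = Z + 27.9·(cos 201.80°, sin 201.80°) = (-5.6568, 29.378). The perpendicularity gives RK at right angles to ZR; with |RK| = 13.9 on the left of ZR, K = R + 13.9·(0.37137, -0.92849) = (-0.49477, 16.472). Then |CK| = |K − C| = 16.479.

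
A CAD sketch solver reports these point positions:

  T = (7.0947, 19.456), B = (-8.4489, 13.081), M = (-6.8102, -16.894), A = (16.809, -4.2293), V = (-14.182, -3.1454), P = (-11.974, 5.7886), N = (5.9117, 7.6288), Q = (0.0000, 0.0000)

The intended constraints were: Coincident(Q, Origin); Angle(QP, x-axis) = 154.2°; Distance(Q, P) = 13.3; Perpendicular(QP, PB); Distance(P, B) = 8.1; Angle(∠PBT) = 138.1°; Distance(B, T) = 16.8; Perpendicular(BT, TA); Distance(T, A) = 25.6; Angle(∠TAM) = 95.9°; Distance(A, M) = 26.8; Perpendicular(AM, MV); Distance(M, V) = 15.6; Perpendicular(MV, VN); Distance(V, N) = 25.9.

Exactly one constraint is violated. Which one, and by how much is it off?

Distance(V, N) = 25.9 — off by 3.10.

Q = (0.00, 0.00) ✓; QP at 154.2° ✓; |QP| = 13.30 ✓; ∠(QP, PB) = 90.00° ✓; |PB| = 8.100 ✓; ∠PBT = 138.1° ✓; |BT| = 16.80 ✓; ∠(BT, TA) = 90.00° ✓; |TA| = 25.60 ✓; ∠TAM = 95.90° ✓; |AM| = 26.80 ✓; ∠(AM, MV) = 90.00° ✓; |MV| = 15.60 ✓; ∠(MV, VN) = 90.00° ✓; |VN| = 22.80 ✗.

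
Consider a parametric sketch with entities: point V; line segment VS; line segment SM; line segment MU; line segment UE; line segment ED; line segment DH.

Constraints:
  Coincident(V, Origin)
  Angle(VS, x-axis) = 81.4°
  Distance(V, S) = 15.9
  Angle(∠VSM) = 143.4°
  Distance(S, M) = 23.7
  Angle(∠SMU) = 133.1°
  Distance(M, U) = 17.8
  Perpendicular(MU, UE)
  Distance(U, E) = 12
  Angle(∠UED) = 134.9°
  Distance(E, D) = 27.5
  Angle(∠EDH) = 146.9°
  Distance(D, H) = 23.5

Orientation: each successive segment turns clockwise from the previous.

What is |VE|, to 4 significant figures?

41.55

∠SMU = 133.1° gives MU at -2.100° from the x-axis; with |MU| = 17.8, U = (36.98, 31.77). MU is perpendicular to UE, so UE runs at -92.10°; with |UE| = 12.0, E = (36.54, 19.78). Then |VE| = |E − V| = 41.55.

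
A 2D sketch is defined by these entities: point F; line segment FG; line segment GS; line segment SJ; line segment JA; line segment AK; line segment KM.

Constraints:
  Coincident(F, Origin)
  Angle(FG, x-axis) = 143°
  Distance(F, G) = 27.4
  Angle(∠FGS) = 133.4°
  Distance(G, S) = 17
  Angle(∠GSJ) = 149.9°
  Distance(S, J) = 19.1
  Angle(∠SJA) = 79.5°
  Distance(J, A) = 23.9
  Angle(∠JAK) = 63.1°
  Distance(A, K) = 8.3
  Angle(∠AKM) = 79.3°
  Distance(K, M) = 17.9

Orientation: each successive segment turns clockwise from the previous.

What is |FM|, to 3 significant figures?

51.3

F is at the origin; FG runs at 143.0° with length 27.4, so G = (-21.9, 16.5). ∠FGS = 133.4° gives GS at 96.4° from the x-axis; with |GS| = 17.0, S = (-23.8, 33.4). ∠GSJ = 149.9° gives SJ at 66.3° from the x-axis; with |SJ| = 19.1, J = (-16.1, 50.9). ∠SJA = 79.5° gives JA at -34.2° from the x-axis; with |JA| = 23.9, A = (3.67, 37.4). ∠JAK = 63.1° gives AK at -151° from the x-axis; with |AK| = 8.3, K = (-3.60, 33.4). ∠AKM = 79.3° gives KM at 108° from the x-axis; with |KM| = 17.9, M = (-9.19, 50.4). Then |FM| = |M − F| = 51.3.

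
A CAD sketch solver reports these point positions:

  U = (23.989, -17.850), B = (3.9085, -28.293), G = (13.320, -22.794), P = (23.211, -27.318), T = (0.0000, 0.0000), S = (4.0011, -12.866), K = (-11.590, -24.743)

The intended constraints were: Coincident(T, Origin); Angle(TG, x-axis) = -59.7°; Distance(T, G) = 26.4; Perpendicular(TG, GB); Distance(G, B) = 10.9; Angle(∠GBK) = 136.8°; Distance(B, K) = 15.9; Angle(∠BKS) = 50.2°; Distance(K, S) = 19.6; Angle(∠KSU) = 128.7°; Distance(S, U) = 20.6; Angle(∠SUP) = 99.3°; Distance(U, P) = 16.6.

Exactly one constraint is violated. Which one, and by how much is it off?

Distance(U, P) = 16.6 — off by 7.10.

T = (0.00, 0.00) ✓; TG at -59.70° ✓; |TG| = 26.40 ✓; ∠(TG, GB) = 90.00° ✓; |GB| = 10.90 ✓; ∠GBK = 136.8° ✓; |BK| = 15.90 ✓; ∠BKS = 50.20° ✓; |KS| = 19.60 ✓; ∠KSU = 128.7° ✓; |SU| = 20.60 ✓; ∠SUP = 99.30° ✓; |UP| = 9.500 ✗.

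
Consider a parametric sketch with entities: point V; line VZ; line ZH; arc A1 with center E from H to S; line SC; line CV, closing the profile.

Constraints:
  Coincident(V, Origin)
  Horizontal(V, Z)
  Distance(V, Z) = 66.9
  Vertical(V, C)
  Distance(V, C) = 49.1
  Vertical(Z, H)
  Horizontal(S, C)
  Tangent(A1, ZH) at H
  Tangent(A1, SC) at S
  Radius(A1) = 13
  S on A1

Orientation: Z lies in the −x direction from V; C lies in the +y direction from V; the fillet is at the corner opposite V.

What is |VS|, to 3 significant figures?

72.9

V is at the origin; VZ is horizontal with |VZ| = 66.9 and Z on the −x side, so Z = (-66.9, 0.00). VC is vertical with |VC| = 49.1 and C on the +y side, so C = (0.00, 49.1). The virtual corner opposite V is at (-66.9, 49.1). Tangency of A1 to ZH means the radius EH is perpendicular to ZH and since A1 is tangent to SC there, ES ⟂ SC, with radius 13.0, so the center E sits 13.0 in from both sides at E = (-53.9, 36.1). That places the tangent points at H = (-66.9, 36.1) on ZH and S = (-53.9, 49.1) on SC. Then |VS| = |S − V| = 72.9.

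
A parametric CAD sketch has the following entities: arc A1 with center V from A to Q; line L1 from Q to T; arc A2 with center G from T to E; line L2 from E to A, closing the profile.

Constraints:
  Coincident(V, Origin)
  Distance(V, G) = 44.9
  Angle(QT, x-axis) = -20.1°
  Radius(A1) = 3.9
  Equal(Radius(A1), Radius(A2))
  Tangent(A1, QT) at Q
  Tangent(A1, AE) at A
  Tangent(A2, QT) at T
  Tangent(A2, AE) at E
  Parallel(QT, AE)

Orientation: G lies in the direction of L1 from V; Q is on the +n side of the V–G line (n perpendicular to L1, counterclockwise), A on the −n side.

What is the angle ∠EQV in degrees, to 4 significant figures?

80.14°

The slot axis is L1's direction at -20.1°, so u = (cos -20.1°, sin -20.1°) = (0.9391, -0.3437) and n = (−sin -20.1°, cos -20.1°) = (0.3437, 0.9391). V is at the origin and G lies 44.9 along u from V, so G = 44.9·u = (42.17, -15.43). Tangency of A1 to both parallel lines with radius 3.9 puts Q and A at V ± 3.9·n: Q = (1.340, 3.662), A = (-1.340, -3.662). Equal radii place T and E the same way about G: T = G + 3.9·n = (43.51, -11.77), E = G − 3.9·n = (40.83, -19.09). Then cos ∠EQV = QE·QV / (|QE||QV|), giving 80.14°.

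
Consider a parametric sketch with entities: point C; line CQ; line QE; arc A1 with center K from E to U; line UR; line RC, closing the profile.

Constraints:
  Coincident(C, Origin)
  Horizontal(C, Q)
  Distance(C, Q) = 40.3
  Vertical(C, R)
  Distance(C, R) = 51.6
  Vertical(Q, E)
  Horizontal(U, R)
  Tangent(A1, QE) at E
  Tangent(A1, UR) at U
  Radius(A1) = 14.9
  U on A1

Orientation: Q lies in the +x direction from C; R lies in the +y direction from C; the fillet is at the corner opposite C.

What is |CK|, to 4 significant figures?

44.63

CR is vertical with |CR| = 51.6 and R on the +y side, so R = (0.000, 51.60). The virtual corner opposite C is at (40.30, 51.60). The tangent condition forces KE to be normal to QE and tangency of A1 to UR means the radius KU is perpendicular to UR, with radius 14.9, so the center K sits 14.9 in from both sides at K = (25.40, 36.70). Then |CK| = |K − C| = 44.63.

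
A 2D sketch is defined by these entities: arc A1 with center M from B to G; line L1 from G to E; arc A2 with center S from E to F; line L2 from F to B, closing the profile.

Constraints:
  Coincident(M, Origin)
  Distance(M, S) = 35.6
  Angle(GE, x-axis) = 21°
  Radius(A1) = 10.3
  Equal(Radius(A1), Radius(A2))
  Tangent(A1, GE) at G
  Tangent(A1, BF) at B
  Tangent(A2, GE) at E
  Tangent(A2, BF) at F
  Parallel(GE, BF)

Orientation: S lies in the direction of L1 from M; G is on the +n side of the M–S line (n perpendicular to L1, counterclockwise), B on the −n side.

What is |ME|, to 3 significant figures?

37.1

The slot axis is L1's direction at 21.0°, so u = (cos 21.0°, sin 21.0°) = (0.934, 0.358) and n = (−sin 21.0°, cos 21.0°) = (-0.358, 0.934). M is at the origin and S lies 35.6 along u from M, so S = 35.6·u = (33.2, 12.8). Tangency of A1 to both parallel lines with radius 10.3 puts G and B at M ± 10.3·n: G = (-3.69, 9.62), B = (3.69, -9.62). Equal radii place E and F the same way about S: E = S + 10.3·n = (29.5, 22.4), F = S − 10.3·n = (36.9, 3.14). Then |ME| = |E − M| = 37.1.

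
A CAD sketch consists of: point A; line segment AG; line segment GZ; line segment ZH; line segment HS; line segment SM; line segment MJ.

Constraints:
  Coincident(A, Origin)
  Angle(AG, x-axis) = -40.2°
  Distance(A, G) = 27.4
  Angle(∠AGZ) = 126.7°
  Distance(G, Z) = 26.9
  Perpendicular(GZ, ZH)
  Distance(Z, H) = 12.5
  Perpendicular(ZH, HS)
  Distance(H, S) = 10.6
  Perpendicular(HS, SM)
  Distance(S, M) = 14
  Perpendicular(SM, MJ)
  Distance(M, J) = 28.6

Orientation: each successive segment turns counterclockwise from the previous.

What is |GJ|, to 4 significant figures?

44.93

A is at the origin; AG runs at -40.2° with length 27.4, so G = (20.93, -17.69). ∠AGZ = 126.7° gives GZ at 13.10° from the x-axis; with |GZ| = 26.9, Z = (47.13, -11.59). The perpendicularity gives ZH at right angles to GZ, so ZH runs at 103.1°; with |ZH| = 12.5, H = (44.29, 0.5861). ZH is perpendicular to HS, so HS runs at -166.9°; with |HS| = 10.6, S = (33.97, -1.816). HS ⟂ SM, so SM runs at -76.90°; with |SM| = 14.0, M = (37.14, -15.45). SM ⟂ MJ, so MJ runs at 13.10°; with |MJ| = 28.6, J = (65.00, -8.970). Then |GJ| = |J − G| = 44.93.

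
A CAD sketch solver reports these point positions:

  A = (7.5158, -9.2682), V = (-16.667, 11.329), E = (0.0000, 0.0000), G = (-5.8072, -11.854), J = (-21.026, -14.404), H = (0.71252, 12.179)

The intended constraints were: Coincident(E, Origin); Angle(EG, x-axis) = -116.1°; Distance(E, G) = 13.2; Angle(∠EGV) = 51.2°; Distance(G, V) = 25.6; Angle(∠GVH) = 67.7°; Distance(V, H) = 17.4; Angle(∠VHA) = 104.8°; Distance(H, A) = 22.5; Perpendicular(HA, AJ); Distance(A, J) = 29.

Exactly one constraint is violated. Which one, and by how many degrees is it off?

Perpendicular(HA, AJ) — off by 7.40°.

E = (0.00, 0.00) ✓; EG at -116.1° ✓; |EG| = 13.20 ✓; ∠EGV = 51.20° ✓; |GV| = 25.60 ✓; ∠GVH = 67.70° ✓; |VH| = 17.40 ✓; ∠VHA = 104.8° ✓; |HA| = 22.50 ✓; ∠(HA, AJ) = 97.40° ✗; |AJ| = 29.00 ✓.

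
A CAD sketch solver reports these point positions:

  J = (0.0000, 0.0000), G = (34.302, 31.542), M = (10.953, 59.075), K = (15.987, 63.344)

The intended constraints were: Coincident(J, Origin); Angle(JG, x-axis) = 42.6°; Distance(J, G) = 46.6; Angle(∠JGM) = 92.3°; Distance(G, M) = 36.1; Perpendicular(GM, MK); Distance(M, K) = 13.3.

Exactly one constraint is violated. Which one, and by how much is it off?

Distance(M, K) = 13.3 — off by 6.70.

J = (0.00, 0.00) ✓; JG at 42.60° ✓; |JG| = 46.60 ✓; ∠JGM = 92.30° ✓; |GM| = 36.10 ✓; ∠(GM, MK) = 90.00° ✓; |MK| = 6.600 ✗.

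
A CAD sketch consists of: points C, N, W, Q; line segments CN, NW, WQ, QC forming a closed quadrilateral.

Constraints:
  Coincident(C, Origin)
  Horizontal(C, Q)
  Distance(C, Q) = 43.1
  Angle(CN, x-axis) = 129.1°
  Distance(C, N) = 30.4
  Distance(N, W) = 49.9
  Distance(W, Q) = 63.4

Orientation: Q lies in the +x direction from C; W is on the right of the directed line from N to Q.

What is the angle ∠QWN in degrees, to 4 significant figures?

70.85°

Checks: |NW| = 49.90 ✓; |WQ| = 63.40 ✓.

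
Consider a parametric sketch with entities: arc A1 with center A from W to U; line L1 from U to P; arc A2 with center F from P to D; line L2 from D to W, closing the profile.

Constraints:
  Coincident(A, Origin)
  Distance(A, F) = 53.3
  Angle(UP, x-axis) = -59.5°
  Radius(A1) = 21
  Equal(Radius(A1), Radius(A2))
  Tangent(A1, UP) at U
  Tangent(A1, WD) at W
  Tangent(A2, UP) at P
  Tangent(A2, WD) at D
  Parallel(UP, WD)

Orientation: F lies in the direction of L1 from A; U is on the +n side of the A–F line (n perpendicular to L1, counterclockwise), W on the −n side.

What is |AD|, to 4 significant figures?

57.29

The slot axis is L1's direction at -59.5°, so u = (cos -59.5°, sin -59.5°) = (0.5075, -0.8616) and n = (−sin -59.5°, cos -59.5°) = (0.8616, 0.5075). A is at the origin and F lies 53.3 along u from A, so F = 53.3·u = (27.05, -45.92). Tangency of A1 to both parallel lines with radius 21.0 puts U and W at A ± 21.0·n: U = (18.09, 10.66), W = (-18.09, -10.66). Equal radii place P and D the same way about F: P = F + 21.0·n = (45.15, -35.27), D = F − 21.0·n = (8.958, -56.58). Then |AD| = |D − A| = 57.29.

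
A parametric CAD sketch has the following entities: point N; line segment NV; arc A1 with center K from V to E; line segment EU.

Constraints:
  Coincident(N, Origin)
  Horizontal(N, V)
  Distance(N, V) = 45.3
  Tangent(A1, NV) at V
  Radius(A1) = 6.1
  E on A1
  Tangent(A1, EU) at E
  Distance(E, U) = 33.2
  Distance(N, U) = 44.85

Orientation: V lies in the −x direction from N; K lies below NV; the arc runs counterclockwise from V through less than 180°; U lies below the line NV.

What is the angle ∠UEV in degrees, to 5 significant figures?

114.34°

Checks: |KE| = 6.100 ✓; ∠(KE, EU) = 90.00° ✓; |EU| = 33.20 ✓; |NU| = 44.85 ✓.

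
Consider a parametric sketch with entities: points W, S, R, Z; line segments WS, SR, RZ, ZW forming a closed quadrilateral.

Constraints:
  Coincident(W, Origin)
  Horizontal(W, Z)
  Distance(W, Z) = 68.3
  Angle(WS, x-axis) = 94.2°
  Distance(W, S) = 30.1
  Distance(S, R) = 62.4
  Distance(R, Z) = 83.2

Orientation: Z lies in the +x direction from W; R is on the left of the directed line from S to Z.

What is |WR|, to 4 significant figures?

86.47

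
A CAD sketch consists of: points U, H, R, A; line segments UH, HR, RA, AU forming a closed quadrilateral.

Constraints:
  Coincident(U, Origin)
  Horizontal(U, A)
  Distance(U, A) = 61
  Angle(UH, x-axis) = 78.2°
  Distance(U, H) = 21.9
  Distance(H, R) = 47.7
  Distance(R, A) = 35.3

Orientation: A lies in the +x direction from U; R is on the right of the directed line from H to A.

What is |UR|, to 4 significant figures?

35.86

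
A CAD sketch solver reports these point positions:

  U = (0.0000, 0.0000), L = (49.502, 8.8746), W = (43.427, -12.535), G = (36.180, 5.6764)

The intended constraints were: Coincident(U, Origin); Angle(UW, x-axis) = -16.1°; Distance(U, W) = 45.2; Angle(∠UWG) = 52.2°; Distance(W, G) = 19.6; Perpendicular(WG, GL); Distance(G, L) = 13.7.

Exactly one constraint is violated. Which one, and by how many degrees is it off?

Perpendicular(WG, GL) — off by 8.20°.

U = (0.00, 0.00) ✓; UW at -16.10° ✓; |UW| = 45.20 ✓; ∠UWG = 52.20° ✓; |WG| = 19.60 ✓; ∠(WG, GL) = 98.20° ✗; |GL| = 13.70 ✓.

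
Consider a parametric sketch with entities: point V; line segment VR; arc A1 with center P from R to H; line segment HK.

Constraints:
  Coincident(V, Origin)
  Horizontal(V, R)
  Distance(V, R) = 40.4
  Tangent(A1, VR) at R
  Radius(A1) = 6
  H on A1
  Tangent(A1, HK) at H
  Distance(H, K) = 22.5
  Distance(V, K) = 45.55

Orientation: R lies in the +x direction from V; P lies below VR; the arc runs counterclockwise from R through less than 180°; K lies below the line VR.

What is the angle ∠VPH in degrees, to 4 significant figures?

10.84°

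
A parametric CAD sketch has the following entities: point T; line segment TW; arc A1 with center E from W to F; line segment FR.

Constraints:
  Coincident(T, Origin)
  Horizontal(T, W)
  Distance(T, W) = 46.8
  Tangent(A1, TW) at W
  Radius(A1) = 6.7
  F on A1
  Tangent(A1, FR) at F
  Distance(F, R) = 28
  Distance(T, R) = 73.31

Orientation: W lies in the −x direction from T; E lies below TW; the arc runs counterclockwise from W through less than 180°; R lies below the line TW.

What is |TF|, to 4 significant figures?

52.26

T is at the origin; TW is horizontal with |TW| = 46.8 and W on the −x side, so W = (-46.80, 0.000). Since A1 is tangent to TW there, EW ⟂ TW, so E = W + (0, -6.7) = (-46.80, -6.700). Since EF ⟂ FR (tangency), |ER| = √(6.7² + 28.0²) = 28.79 regardless of where F sits on A1. So R lies on both circle(T, 73.31) and circle(E, 28.79); the below-TW intersection is R = (-68.83, -25.24). F is the foot of the tangent from R: F = (-52.19, -2.718).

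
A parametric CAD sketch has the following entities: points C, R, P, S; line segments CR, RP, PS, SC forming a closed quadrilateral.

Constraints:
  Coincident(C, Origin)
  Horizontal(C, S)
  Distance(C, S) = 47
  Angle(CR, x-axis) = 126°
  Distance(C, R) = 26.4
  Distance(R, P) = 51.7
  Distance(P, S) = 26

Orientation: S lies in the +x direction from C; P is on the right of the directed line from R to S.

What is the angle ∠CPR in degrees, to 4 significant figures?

13.56°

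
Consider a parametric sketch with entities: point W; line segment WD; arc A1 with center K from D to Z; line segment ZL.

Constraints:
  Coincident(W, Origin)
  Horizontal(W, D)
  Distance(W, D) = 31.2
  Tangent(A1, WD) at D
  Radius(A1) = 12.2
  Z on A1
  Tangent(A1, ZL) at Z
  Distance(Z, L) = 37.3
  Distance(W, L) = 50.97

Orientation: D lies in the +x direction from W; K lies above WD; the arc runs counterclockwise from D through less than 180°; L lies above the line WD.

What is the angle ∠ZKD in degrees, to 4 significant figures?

130.9°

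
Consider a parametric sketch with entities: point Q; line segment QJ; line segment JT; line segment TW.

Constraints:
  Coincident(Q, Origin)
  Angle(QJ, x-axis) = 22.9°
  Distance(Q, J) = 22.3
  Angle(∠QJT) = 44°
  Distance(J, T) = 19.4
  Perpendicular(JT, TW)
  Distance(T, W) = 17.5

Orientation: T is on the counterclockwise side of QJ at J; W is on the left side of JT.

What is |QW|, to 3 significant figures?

3.91

Q is at the origin; QJ runs at 22.9° with length 22.3, so J = 22.3·(cos 22.9°, sin 22.9°) = (20.5, 8.68). ∠QJT = 44.0°, so JT runs at 22.9° + (180° − 44.0°) = 159° from the x-axis; with |JT| = 19.4, T = J + 19.4·(cos 159°, sin 159°) = (2.44, 15.7). The perpendicularity gives TW at right angles to JT; with |TW| = 17.5 on the left of JT, W = T + 17.5·(-0.360, -0.933) = (-3.86, -0.665). Then |QW| = |W − Q| = 3.91.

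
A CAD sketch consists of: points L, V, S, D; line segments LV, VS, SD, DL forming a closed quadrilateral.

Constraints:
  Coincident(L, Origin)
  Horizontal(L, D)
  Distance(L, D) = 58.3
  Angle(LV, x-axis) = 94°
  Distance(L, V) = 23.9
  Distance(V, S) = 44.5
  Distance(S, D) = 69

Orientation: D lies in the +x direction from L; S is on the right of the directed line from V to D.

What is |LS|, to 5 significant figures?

21.653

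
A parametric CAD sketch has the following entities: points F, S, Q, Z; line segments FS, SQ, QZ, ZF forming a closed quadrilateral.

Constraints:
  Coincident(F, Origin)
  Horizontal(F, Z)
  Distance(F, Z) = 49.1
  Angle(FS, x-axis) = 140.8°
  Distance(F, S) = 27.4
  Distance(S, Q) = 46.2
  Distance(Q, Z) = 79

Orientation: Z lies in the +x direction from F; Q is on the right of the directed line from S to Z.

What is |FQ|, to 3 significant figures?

37.8

F is at the origin; FZ is horizontal with |FZ| = 49.1 and Z in +x, so Z = (49.1, 0). FS runs at 140.8° with |FS| = 27.4, so S = (-21.2, 17.3). Q is determined by |SQ| = 46.2 and |QZ| = 79.0 together: it lies at the intersection of circle(S, 46.2) and circle(Z, 79.0). With |SZ| = 72.4, the foot of the radical line on SZ is 7.87 from S and the perpendicular offset is √(46.2² − 7.87²) = 45.5. Taking the right-of-SZ solution: Q = (-24.5, -28.8).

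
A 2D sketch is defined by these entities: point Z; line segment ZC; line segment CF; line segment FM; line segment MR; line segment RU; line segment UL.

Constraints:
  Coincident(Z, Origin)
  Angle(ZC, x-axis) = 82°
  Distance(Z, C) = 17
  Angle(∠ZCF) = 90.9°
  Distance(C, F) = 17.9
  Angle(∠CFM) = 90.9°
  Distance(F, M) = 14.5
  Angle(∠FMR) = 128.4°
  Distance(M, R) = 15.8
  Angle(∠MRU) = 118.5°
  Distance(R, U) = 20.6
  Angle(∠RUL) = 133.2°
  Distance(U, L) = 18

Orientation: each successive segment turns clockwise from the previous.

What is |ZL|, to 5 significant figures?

25.814

∠MRU = 118.5° gives RU at 150.70° from the x-axis; with |RU| = 20.6, U = (-12.772, 1.8687). ∠RUL = 133.2° gives UL at 103.90° from the x-axis; with |UL| = 18.0, L = (-17.096, 19.342). Then |ZL| = |L − Z| = 25.814.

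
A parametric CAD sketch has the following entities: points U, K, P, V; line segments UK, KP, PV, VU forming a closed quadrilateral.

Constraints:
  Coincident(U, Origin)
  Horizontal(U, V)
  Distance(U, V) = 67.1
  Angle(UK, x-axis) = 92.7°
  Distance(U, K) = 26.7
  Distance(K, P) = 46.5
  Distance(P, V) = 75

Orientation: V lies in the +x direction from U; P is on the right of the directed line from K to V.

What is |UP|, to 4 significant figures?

20.35

U is at the origin; U and V share the same y with |UV| = 67.1 and V in +x, so V = (67.1, 0). UK runs at 92.7° with |UK| = 26.7, so K = (-1.258, 26.67). P is determined by |KP| = 46.5 and |PV| = 75.0 together: it lies at the intersection of circle(K, 46.5) and circle(V, 75.0). With |KV| = 73.38, the foot of the radical line on KV is 13.09 from K and the perpendicular offset is √(46.5² − 13.09²) = 44.62. Taking the right-of-KV solution: P = (-5.279, -19.66).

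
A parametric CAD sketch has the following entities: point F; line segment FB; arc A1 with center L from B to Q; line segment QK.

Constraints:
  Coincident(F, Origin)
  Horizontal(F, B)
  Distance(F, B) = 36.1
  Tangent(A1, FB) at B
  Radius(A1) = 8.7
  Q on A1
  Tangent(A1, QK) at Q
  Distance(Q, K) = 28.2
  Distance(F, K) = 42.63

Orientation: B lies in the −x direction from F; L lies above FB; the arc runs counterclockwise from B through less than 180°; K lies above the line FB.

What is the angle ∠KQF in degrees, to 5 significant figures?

97.522°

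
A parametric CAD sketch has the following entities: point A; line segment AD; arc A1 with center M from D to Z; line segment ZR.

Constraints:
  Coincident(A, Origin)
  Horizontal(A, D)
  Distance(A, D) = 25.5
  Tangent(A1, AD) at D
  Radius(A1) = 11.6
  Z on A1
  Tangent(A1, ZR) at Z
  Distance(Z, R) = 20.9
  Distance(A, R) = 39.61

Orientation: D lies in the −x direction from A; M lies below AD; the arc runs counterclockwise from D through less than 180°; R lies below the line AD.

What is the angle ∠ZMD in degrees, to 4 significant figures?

134.4°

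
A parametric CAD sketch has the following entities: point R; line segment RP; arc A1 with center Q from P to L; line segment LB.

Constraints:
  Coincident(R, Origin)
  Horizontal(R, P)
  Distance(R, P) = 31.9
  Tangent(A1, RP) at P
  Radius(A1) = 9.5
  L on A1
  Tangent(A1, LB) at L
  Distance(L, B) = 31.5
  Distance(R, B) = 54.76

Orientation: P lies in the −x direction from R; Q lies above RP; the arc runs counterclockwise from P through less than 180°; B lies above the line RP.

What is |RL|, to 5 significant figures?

26.510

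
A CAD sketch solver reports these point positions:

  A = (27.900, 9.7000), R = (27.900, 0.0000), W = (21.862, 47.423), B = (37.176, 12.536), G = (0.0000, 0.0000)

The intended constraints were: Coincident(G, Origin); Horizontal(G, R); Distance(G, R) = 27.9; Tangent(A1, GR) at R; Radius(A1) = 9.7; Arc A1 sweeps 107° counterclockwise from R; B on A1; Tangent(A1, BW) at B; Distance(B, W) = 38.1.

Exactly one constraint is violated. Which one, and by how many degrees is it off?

Tangent(A1, BW) at B — off by 6.70°.

G = (0.00, 0.00) ✓; G.y = 0.00, R.y = 0.00 ✓; |GR| = 27.90 ✓; ∠(AR, RG) = 90.00° ✓; |AR| = 9.700 ✓; bearing(A→B) − bearing(A→R) = 107.0° ✓; |AB| = 9.700 ✓; ∠(AB, BW) = 83.30° ✗; |BW| = 38.10 ✓.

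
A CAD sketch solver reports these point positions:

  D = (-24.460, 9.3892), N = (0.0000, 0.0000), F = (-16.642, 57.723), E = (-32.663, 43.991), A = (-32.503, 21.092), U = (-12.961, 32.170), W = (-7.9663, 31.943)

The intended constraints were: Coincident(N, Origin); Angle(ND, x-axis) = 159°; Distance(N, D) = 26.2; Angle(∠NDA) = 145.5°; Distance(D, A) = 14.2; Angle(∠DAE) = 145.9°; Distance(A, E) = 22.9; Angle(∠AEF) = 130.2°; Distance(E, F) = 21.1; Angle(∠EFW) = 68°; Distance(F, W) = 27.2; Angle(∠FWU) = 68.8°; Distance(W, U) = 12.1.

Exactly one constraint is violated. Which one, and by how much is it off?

Distance(W, U) = 12.1 — off by 7.10.

N = (0.00, 0.00) ✓; ND at 159.0° ✓; |ND| = 26.20 ✓; ∠NDA = 145.5° ✓; |DA| = 14.20 ✓; ∠DAE = 145.9° ✓; |AE| = 22.90 ✓; ∠AEF = 130.2° ✓; |EF| = 21.10 ✓; ∠EFW = 68.00° ✓; |FW| = 27.20 ✓; ∠FWU = 68.80° ✓; |WU| = 5.000 ✗.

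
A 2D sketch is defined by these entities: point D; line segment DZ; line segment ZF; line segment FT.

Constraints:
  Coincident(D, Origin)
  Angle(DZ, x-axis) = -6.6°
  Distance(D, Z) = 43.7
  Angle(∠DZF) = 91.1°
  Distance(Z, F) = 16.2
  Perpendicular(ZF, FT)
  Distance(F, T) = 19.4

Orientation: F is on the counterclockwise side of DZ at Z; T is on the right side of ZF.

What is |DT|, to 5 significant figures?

65.352

D is at the origin; DZ runs at -6.6° with length 43.7, so Z = 43.7·(cos -6.6°, sin -6.6°) = (43.410, -5.0228). ∠DZF = 91.1°, so ZF runs at -6.6° + (180° − 91.1°) = 82.300° from the x-axis; with |ZF| = 16.2, F = Z + 16.2·(cos 82.300°, sin 82.300°) = (45.581, 11.031). The perpendicularity gives FT at right angles to ZF; with |FT| = 19.4 on the right of ZF, T = F + 19.4·(0.99098, -0.13399) = (64.806, 8.4318). Then |DT| = |T − D| = 65.352.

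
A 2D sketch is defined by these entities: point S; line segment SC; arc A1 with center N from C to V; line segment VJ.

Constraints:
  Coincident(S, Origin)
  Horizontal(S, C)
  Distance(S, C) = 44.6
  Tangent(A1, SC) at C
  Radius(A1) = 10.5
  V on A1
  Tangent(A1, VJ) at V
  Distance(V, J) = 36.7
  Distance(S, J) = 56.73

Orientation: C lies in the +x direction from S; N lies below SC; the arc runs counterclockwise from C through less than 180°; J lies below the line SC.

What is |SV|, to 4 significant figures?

35.54

Checks: |NV| = 10.50 ✓; ∠(NV, VJ) = 90.00° ✓; |VJ| = 36.70 ✓; |SJ| = 56.73 ✓.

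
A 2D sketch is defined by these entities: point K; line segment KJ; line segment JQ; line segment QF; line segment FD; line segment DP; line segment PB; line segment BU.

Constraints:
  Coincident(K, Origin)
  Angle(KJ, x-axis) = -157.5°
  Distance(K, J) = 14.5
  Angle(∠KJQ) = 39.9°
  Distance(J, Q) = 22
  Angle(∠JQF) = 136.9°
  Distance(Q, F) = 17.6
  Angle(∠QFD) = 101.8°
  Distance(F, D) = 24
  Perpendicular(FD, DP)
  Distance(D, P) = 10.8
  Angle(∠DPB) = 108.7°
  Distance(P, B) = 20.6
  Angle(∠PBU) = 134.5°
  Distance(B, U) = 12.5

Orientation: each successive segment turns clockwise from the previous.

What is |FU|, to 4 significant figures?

13.53

K is at the origin; KJ runs at -157.5° with length 14.5, so J = (-13.40, -5.549). ∠KJQ = 39.9° gives JQ at 62.40° from the x-axis; with |JQ| = 22.0, Q = (-3.204, 13.95). ∠JQF = 136.9° gives QF at 19.30° from the x-axis; with |QF| = 17.6, F = (13.41, 19.76). ∠QFD = 101.8° gives FD at -58.90° from the x-axis; with |FD| = 24.0, D = (25.80, -0.7858). FD ⟂ DP, so DP runs at -148.9°; with |DP| = 10.8, P = (16.56, -6.364). ∠DPB = 108.7° gives PB at 139.8° from the x-axis; with |PB| = 20.6, B = (0.8221, 6.932). ∠PBU = 134.5° gives BU at 94.30° from the x-axis; with |BU| = 12.5, U = (-0.1152, 19.40). Then |FU| = |U − F| = 13.53.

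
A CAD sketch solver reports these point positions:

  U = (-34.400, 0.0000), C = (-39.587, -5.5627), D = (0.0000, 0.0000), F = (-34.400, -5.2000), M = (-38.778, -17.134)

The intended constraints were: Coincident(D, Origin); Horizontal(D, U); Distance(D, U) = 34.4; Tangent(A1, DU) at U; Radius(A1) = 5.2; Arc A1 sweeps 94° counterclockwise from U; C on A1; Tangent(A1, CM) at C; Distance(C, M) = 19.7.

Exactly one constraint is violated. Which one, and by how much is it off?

Distance(C, M) = 19.7 — off by 8.10.

D = (0.00, 0.00) ✓; D.y = 0.00, U.y = 0.00 ✓; |DU| = 34.40 ✓; ∠(FU, UD) = 90.00° ✓; |FU| = 5.200 ✓; bearing(F→C) − bearing(F→U) = 94.00° ✓; |FC| = 5.200 ✓; ∠(FC, CM) = 90.00° ✓; |CM| = 11.60 ✗.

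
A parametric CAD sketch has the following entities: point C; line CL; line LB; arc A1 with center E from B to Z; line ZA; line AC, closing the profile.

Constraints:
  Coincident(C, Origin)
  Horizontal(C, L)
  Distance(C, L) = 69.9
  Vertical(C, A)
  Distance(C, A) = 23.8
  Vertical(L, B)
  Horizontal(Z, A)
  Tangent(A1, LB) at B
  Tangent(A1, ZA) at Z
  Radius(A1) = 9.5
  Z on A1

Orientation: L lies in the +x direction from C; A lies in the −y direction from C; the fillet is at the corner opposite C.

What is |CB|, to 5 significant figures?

71.348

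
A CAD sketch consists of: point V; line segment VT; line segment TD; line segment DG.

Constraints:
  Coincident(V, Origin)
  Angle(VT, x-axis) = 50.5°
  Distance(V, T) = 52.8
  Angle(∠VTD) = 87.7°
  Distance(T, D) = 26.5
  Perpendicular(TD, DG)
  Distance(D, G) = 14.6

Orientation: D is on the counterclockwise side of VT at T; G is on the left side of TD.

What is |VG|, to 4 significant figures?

45.28

V is at the origin; VT runs at 50.5° with length 52.8, so T = 52.8·(cos 50.5°, sin 50.5°) = (33.58, 40.74). ∠VTD = 87.7°, so TD runs at 50.5° + (180° − 87.7°) = 142.8° from the x-axis; with |TD| = 26.5, D = T + 26.5·(cos 142.8°, sin 142.8°) = (12.48, 56.76). TD is perpendicular to DG; with |DG| = 14.6 on the left of TD, G = D + 14.6·(-0.6046, -0.7965) = (3.650, 45.13). Then |VG| = |G − V| = 45.28.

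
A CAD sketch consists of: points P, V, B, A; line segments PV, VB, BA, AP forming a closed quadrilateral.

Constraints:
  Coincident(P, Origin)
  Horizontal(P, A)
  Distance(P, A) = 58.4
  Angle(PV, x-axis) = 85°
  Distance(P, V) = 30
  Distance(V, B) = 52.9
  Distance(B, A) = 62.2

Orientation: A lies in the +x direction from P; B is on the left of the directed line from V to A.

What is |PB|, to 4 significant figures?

75.98

Checks: |VB| = 52.90 ✓; |BA| = 62.20 ✓.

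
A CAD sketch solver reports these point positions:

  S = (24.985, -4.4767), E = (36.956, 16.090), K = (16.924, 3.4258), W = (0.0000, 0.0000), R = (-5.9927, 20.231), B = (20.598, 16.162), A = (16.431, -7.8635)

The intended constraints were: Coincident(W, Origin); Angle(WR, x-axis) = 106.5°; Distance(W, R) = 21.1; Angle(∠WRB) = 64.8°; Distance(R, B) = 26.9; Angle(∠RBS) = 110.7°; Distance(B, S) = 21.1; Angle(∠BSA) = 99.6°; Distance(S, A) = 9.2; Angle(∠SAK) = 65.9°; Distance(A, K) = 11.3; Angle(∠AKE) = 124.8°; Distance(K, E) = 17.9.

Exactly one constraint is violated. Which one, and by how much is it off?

Distance(K, E) = 17.9 — off by 5.80.

W = (0.00, 0.00) ✓; WR at 106.5° ✓; |WR| = 21.10 ✓; ∠WRB = 64.80° ✓; |RB| = 26.90 ✓; ∠RBS = 110.7° ✓; |BS| = 21.10 ✓; ∠BSA = 99.60° ✓; |SA| = 9.200 ✓; ∠SAK = 65.90° ✓; |AK| = 11.30 ✓; ∠AKE = 124.8° ✓; |KE| = 23.70 ✗.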